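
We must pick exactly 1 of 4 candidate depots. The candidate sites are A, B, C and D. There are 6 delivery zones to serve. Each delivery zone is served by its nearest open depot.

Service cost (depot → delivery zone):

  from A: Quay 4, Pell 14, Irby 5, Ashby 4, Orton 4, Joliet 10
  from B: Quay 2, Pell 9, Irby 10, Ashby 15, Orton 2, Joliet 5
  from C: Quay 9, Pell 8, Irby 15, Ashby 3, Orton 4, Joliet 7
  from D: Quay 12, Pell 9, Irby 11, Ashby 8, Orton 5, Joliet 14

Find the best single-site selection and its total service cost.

With exactly 1 open, each delivery zone uses its cheapest among the chosen.
{A}: Quay→A 4, Pell→A 14, Irby→A 5, Ashby→A 4, Orton→A 4, Joliet→A 10. Service cost 41.
{B}: service cost 43
{C}: service cost 46
Among all 4 size-1 choices, {A} is lowest.

Choose A only; total service cost 41.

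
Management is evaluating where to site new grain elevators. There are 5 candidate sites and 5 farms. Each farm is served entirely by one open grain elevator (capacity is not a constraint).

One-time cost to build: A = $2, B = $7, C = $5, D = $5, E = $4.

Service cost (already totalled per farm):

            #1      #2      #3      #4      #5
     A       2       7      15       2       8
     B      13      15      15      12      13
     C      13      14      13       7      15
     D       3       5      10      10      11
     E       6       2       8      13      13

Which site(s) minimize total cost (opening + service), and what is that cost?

For any fixed open set, each farm goes to its cheapest open site; total = fixed + service.
{A, E}: #1→A 2, #2→E 2, #3→E 8, #4→A 2, #5→A 8. Service 22; fixed 6; total 28.
{A, C, E}: service 22 + fixed 11 = 33
{A, D, E}: service 22 + fixed 11 = 33
{A, B, C, D, E}: #1→A 2, #2→E 2, #3→E 8, #4→A 2, #5→A 8. Service 22; fixed 23; total 45.
No other subset beats 28.

Open A and E; minimum total cost 28.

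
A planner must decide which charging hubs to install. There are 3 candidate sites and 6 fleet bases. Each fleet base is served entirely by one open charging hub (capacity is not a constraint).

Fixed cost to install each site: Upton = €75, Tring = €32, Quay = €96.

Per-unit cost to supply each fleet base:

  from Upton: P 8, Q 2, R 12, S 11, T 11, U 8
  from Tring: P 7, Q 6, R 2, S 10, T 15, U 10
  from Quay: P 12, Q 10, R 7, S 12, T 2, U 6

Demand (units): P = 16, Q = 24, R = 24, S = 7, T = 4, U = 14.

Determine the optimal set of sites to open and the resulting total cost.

For any fixed open set, each fleet base goes to its cheapest open site; total = fixed + service.
{Upton, Tring}: P→Tring 7·16=112, Q→Upton 2·24=48, R→Tring 2·24=48, S→Tring 10·7=70, T→Upton 11·4=44, U→Upton 8·14=112. Service 434; fixed 107; total 541.
{Upton, Tring, Quay}: service 370 + fixed 203 = 573
{Tring, Quay}: service 466 + fixed 128 = 594
{Tring}: service 574 + fixed 32 = 606
No other subset beats 541.

Open Upton and Tring; minimum total cost 541.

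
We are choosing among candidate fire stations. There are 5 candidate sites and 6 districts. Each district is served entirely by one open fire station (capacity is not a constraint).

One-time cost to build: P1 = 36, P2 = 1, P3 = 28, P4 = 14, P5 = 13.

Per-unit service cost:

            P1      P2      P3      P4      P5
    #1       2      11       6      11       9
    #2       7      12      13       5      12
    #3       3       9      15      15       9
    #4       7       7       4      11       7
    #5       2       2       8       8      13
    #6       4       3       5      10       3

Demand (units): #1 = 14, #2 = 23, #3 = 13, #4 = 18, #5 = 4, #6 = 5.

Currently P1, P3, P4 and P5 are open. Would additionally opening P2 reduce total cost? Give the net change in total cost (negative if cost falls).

No — net change +1 (cost rises by 1).

Current service cost with {P1, P3, P4, P5}: 277.
Adding P2: each district re-picks its cheapest; new service cost 277, saving 0.
Extra fixed cost: 1. Net change = 1 − 0 = 1.
(Totals: 368 → 369.)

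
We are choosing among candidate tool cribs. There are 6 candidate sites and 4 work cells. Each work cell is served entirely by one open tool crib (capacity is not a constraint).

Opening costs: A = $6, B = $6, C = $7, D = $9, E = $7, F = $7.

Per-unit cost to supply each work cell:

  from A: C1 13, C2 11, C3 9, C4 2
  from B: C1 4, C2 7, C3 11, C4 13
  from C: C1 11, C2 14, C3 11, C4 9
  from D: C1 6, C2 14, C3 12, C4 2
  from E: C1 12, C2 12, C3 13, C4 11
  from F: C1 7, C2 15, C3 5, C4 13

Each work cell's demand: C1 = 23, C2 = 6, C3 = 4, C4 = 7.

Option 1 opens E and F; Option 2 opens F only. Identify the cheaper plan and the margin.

Option 1: {E, F}: C1→F 7·23=161, C2→E 12·6=72, C3→F 5·4=20, C4→E 11·7=77. Service 330; fixed 14; total 344.
Option 2: {F}: C1→F 7·23=161, C2→F 15·6=90, C3→F 5·4=20, C4→F 13·7=91. Service 362; fixed 7; total 369.
Difference: |344 − 369| = 25.

Option 1 is cheaper by 25.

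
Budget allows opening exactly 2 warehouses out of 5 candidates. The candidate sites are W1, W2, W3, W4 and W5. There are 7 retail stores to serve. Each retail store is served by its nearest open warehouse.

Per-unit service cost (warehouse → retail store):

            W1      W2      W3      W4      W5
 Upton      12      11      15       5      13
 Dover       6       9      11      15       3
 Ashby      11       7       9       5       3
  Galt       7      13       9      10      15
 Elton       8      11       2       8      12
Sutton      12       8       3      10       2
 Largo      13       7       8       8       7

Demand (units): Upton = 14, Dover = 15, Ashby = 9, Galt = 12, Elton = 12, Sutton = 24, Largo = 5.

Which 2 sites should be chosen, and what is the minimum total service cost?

With exactly 2 open, each retail store uses its cheapest among the chosen.
{W4, W5}: Upton→W4 5·14=70, Dover→W5 3·15=45, Ashby→W5 3·9=27, Galt→W4 10·12=120, Elton→W4 8·12=96, Sutton→W5 2·24=48, Largo→W5 7·5=35. Service cost 441.
{W3, W5}: service cost 469
{W1, W5}: service cost 503
Among all 10 size-2 choices, {W4, W5} is lowest.

Choose W4 and W5; total service cost 441.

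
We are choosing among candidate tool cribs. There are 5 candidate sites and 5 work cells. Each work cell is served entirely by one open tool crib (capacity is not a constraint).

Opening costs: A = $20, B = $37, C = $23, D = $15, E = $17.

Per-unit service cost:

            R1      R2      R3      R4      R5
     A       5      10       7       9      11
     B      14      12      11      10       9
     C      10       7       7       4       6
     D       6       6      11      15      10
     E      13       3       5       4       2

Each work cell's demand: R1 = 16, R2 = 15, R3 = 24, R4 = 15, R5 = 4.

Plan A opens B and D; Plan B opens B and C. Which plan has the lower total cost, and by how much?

Plan A: {B, D}: R1→D 6·16=96, R2→D 6·15=90, R3→B 11·24=264, R4→B 10·15=150, R5→B 9·4=36. Service 636; fixed 52; total 688.
Plan B: {B, C}: R1→C 10·16=160, R2→C 7·15=105, R3→C 7·24=168, R4→C 4·15=60, R5→C 6·4=24. Service 517; fixed 60; total 577.
Difference: |688 − 577| = 111.

Plan B is cheaper by 111.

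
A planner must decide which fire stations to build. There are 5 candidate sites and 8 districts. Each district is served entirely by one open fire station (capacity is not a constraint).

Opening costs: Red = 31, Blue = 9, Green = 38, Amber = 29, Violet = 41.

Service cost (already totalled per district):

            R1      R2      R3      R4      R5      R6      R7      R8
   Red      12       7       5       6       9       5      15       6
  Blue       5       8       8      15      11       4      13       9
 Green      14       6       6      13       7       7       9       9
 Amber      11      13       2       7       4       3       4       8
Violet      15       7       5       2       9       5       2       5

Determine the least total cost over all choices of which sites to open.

Minimum total cost: 79

For any fixed open set, each district goes to its cheapest open site; total = fixed + service.
{Blue, Amber}: R1→Blue 5, R2→Blue 8, R3→Amber 2, R4→Amber 7, R5→Amber 4, R6→Amber 3, R7→Amber 4, R8→Amber 8. Service 41; fixed 38; total 79.
{Amber}: service 52 + fixed 29 = 81
{Blue}: R1→Blue 5, R2→Blue 8, R3→Blue 8, R4→Blue 15, R5→Blue 11, R6→Blue 4, R7→Blue 13, R8→Blue 9. Service 73; fixed 9; total 82.
{Red, Blue, Green, Amber, Violet}: service 29 + fixed 148 = 177
No other subset beats 79.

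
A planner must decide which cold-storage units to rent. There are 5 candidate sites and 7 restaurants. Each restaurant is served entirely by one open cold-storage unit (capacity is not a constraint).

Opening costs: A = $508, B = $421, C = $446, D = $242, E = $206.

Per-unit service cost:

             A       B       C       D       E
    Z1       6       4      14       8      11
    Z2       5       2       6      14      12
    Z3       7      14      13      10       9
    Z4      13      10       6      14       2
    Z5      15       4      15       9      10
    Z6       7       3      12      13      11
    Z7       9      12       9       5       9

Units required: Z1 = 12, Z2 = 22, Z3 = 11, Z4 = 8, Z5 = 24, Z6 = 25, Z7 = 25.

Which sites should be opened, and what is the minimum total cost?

For any fixed open set, each restaurant goes to its cheapest open site; total = fixed + service.
{B}: Z1→B 4·12=48, Z2→B 2·22=44, Z3→B 14·11=154, Z4→B 10·8=80, Z5→B 4·24=96, Z6→B 3·25=75, Z7→B 12·25=300. Service 797; fixed 421; total 1218.
{B, E}: Z1→B 4·12=48, Z2→B 2·22=44, Z3→E 9·11=99, Z4→E 2·8=16, Z5→B 4·24=96, Z6→B 3·25=75, Z7→E 9·25=225. Service 603; fixed 627; total 1230.
{B, D}: service 578 + fixed 663 = 1241
{A, B, C, D, E}: Z1→B 4·12=48, Z2→B 2·22=44, Z3→A 7·11=77, Z4→E 2·8=16, Z5→B 4·24=96, Z6→B 3·25=75, Z7→D 5·25=125. Service 481; fixed 1823; total 2304.
No other subset beats 1218.

Open B only; minimum total cost 1218.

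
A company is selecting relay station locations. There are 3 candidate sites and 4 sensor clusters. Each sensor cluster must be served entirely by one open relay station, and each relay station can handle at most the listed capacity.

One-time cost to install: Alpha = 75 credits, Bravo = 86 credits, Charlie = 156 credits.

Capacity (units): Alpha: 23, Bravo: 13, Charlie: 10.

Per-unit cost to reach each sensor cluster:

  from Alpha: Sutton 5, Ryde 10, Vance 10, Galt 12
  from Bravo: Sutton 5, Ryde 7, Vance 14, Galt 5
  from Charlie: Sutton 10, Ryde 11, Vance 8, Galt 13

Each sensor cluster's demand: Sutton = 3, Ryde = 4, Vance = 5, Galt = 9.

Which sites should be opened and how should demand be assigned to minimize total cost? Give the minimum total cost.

Open {Alpha}: Sutton→Alpha 5·3=15, Ryde→Alpha 10·4=40, Vance→Alpha 10·5=50, Galt→Alpha 12·9=108.
Loads: Alpha carries 21/23. Service 213; fixed 75; total 288.
Next best feasible plan costs 299.

Minimum total cost: 288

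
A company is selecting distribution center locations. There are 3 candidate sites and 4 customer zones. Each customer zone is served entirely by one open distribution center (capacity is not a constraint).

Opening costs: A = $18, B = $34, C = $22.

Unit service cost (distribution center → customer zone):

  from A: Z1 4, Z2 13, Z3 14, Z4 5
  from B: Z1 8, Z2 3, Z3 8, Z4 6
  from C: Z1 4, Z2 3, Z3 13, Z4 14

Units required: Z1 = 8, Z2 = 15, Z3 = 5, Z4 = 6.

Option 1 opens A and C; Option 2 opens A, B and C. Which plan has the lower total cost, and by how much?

Option 1: {A, C}: Z1→A 4·8=32, Z2→C 3·15=45, Z3→C 13·5=65, Z4→A 5·6=30. Service 172; fixed 40; total 212.
Option 2: {A, B, C}: Z1→A 4·8=32, Z2→B 3·15=45, Z3→B 8·5=40, Z4→A 5·6=30. Service 147; fixed 74; total 221.
Difference: |212 − 221| = 9.

Option 1 is cheaper by 9.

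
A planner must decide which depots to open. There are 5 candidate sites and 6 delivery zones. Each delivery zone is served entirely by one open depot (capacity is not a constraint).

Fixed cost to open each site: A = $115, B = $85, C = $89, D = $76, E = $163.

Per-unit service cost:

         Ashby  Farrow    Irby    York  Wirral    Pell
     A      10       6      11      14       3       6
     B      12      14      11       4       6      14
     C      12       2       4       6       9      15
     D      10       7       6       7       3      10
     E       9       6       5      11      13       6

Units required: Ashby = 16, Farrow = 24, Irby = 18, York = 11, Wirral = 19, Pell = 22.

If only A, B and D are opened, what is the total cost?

Each delivery zone is assigned to its cheapest site among the open ones.
{A, B, D}: Ashby→A 10·16=160, Farrow→A 6·24=144, Irby→D 6·18=108, York→B 4·11=44, Wirral→A 3·19=57, Pell→A 6·22=132. Service 645; fixed 276; total 921.

Total cost: 921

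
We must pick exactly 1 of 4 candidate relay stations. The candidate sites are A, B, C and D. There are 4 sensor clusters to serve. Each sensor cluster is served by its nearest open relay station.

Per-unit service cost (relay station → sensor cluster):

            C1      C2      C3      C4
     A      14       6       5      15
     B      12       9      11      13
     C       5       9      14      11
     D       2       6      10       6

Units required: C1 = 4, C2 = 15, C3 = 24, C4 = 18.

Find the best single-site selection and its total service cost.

With exactly 1 open, each sensor cluster uses its cheapest among the chosen.
{D}: C1→D 2·4=8, C2→D 6·15=90, C3→D 10·24=240, C4→D 6·18=108. Service cost 446.
{A}: service cost 536
{B}: service cost 681
Among all 4 size-1 choices, {D} is lowest.

Choose D only; total service cost 446.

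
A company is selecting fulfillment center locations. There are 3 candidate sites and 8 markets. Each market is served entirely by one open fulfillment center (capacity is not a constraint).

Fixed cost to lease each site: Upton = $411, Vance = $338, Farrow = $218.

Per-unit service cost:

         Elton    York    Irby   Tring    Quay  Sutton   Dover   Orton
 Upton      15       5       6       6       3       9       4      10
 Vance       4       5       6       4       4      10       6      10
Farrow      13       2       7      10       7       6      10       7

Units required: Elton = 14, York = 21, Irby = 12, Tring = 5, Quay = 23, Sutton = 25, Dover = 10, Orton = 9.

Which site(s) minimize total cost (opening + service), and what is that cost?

For any fixed open set, each market goes to its cheapest open site; total = fixed + service.
{Farrow}: Elton→Farrow 13·14=182, York→Farrow 2·21=42, Irby→Farrow 7·12=84, Tring→Farrow 10·5=50, Quay→Farrow 7·23=161, Sutton→Farrow 6·25=150, Dover→Farrow 10·10=100, Orton→Farrow 7·9=63. Service 832; fixed 218; total 1050.
{Vance}: service 745 + fixed 338 = 1083
{Vance, Farrow}: Elton→Vance 4·14=56, York→Farrow 2·21=42, Irby→Vance 6·12=72, Tring→Vance 4·5=20, Quay→Vance 4·23=92, Sutton→Farrow 6·25=150, Dover→Vance 6·10=60, Orton→Farrow 7·9=63. Service 555; fixed 556; total 1111.
{Upton, Vance, Farrow}: service 512 + fixed 967 = 1479
(All 7 nonempty subsets were checked; Farrow only is lowest.)

Open Farrow only; minimum total cost 1050.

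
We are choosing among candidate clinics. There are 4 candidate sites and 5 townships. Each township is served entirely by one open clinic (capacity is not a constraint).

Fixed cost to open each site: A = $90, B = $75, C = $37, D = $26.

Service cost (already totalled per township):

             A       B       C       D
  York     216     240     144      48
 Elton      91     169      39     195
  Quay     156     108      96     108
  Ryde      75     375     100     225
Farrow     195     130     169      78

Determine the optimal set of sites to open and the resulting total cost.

For any fixed open set, each township goes to its cheapest open site; total = fixed + service.
{C, D}: York→D 48, Elton→C 39, Quay→C 96, Ryde→C 100, Farrow→D 78. Service 361; fixed 63; total 424.
{A, C, D}: York→D 48, Elton→C 39, Quay→C 96, Ryde→A 75, Farrow→D 78. Service 336; fixed 153; total 489.
{B, C, D}: York→D 48, Elton→C 39, Quay→C 96, Ryde→C 100, Farrow→D 78. Service 361; fixed 138; total 499.
{A, B, C, D}: service 336 + fixed 228 = 564
No other subset beats 424.

Open C and D; minimum total cost 424.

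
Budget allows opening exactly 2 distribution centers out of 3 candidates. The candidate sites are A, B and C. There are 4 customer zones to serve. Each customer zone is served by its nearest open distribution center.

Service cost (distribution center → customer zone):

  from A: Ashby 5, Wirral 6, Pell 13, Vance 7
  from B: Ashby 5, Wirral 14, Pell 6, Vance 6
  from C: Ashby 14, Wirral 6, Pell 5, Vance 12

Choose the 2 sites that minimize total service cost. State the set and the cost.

Choose B and C; total service cost 22.

With exactly 2 open, each customer zone uses its cheapest among the chosen.
{B, C}: Ashby→B 5, Wirral→C 6, Pell→C 5, Vance→B 6. Service cost 22.
{A, B}: service cost 23
{A, C}: service cost 23
Among all 3 size-2 choices, {B, C} is lowest.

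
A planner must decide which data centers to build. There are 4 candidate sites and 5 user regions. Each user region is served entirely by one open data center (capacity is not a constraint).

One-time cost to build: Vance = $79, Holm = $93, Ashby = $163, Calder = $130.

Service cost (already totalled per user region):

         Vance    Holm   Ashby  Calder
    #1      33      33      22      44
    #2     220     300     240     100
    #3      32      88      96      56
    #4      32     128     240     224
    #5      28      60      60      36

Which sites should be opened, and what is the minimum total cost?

Open Vance only; minimum total cost 424.

For any fixed open set, each user region goes to its cheapest open site; total = fixed + service.
{Vance}: #1→Vance 33, #2→Vance 220, #3→Vance 32, #4→Vance 32, #5→Vance 28. Service 345; fixed 79; total 424.
{Vance, Calder}: #1→Vance 33, #2→Calder 100, #3→Vance 32, #4→Vance 32, #5→Vance 28. Service 225; fixed 209; total 434.
{Vance, Holm}: #1→Vance 33, #2→Vance 220, #3→Vance 32, #4→Vance 32, #5→Vance 28. Service 345; fixed 172; total 517.
{Vance, Holm, Ashby, Calder}: service 214 + fixed 465 = 679
(All 15 nonempty subsets were checked; Vance only is lowest.)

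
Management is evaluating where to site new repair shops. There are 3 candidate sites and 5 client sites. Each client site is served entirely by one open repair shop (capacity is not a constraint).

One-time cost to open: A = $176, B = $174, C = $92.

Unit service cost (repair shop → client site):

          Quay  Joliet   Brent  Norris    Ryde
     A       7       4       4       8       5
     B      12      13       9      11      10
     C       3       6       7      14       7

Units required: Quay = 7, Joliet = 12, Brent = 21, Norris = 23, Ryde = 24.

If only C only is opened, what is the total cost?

Total cost: 822

Each client site is assigned to its cheapest site among the open ones.
{C}: Quay→C 3·7=21, Joliet→C 6·12=72, Brent→C 7·21=147, Norris→C 14·23=322, Ryde→C 7·24=168. Service 730; fixed 92; total 822.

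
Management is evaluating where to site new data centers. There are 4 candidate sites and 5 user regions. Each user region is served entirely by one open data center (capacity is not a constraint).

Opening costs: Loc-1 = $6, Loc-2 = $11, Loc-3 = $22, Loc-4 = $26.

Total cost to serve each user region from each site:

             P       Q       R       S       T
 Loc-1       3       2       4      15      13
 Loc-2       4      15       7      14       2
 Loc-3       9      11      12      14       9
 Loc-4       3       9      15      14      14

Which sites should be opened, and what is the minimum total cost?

Open Loc-1 and Loc-2; minimum total cost 42.

For any fixed open set, each user region goes to its cheapest open site; total = fixed + service.
{Loc-1, Loc-2}: P→Loc-1 3, Q→Loc-1 2, R→Loc-1 4, S→Loc-2 14, T→Loc-2 2. Service 25; fixed 17; total 42.
{Loc-1}: P→Loc-1 3, Q→Loc-1 2, R→Loc-1 4, S→Loc-1 15, T→Loc-1 13. Service 37; fixed 6; total 43.
{Loc-2}: service 42 + fixed 11 = 53
{Loc-1, Loc-2, Loc-3, Loc-4}: P→Loc-1 3, Q→Loc-1 2, R→Loc-1 4, S→Loc-2 14, T→Loc-2 2. Service 25; fixed 65; total 90.
(All 15 nonempty subsets were checked; Loc-1 and Loc-2 is lowest.)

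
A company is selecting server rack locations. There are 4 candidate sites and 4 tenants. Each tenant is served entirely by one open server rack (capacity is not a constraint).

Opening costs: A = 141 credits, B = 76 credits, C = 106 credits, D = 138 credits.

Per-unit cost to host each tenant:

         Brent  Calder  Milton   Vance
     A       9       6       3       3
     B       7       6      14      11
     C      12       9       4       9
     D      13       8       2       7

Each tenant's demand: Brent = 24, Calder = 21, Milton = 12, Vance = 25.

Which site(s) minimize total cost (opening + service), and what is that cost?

Open A only; minimum total cost 594.

For any fixed open set, each tenant goes to its cheapest open site; total = fixed + service.
{A}: Brent→A 9·24=216, Calder→A 6·21=126, Milton→A 3·12=36, Vance→A 3·25=75. Service 453; fixed 141; total 594.
{A, B}: service 405 + fixed 217 = 622
{A, C}: service 453 + fixed 247 = 700
{A, B, C, D}: service 393 + fixed 461 = 854
No other subset beats 594.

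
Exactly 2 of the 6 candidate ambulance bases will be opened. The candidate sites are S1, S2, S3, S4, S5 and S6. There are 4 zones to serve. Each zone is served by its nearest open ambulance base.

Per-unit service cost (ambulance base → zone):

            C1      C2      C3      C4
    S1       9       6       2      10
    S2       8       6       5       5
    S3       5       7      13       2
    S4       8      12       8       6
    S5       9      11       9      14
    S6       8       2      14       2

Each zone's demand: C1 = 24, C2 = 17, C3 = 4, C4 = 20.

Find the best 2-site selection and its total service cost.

With exactly 2 open, each zone uses its cheapest among the chosen.
{S3, S6}: C1→S3 5·24=120, C2→S6 2·17=34, C3→S3 13·4=52, C4→S3 2·20=40. Service cost 246.
{S1, S3}: service cost 270
{S1, S6}: service cost 274
Among all 15 size-2 choices, {S3, S6} is lowest.

Choose S3 and S6; total service cost 246.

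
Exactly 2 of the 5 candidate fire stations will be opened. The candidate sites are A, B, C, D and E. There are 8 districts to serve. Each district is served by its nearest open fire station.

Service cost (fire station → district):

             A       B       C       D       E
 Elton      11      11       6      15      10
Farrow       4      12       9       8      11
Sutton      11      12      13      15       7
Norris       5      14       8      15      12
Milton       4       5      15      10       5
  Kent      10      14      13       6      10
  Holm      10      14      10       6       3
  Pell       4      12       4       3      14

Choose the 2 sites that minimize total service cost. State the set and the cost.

With exactly 2 open, each district uses its cheapest among the chosen.
{A, E}: Elton→E 10, Farrow→A 4, Sutton→E 7, Norris→A 5, Milton→A 4, Kent→A 10, Holm→E 3, Pell→A 4. Service cost 47.
{A, D}: service cost 50
{C, E}: service cost 52
Among all 10 size-2 choices, {A, E} is lowest.

Choose A and E; total service cost 47.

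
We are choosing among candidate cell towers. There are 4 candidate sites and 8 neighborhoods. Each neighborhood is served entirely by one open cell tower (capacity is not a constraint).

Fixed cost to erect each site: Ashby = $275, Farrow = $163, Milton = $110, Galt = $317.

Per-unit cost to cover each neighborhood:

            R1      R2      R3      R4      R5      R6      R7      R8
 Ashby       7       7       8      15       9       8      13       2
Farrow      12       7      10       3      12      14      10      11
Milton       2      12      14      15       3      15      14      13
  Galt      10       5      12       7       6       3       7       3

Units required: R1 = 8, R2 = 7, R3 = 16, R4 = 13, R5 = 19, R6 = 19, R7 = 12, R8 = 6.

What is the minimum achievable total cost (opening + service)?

Minimum total cost: 977

For any fixed open set, each neighborhood goes to its cheapest open site; total = fixed + service.
{Milton, Galt}: R1→Milton 2·8=16, R2→Galt 5·7=35, R3→Galt 12·16=192, R4→Galt 7·13=91, R5→Milton 3·19=57, R6→Galt 3·19=57, R7→Galt 7·12=84, R8→Galt 3·6=18. Service 550; fixed 427; total 977.
{Galt}: service 671 + fixed 317 = 988
{Farrow, Milton}: R1→Milton 2·8=16, R2→Farrow 7·7=49, R3→Farrow 10·16=160, R4→Farrow 3·13=39, R5→Milton 3·19=57, R6→Farrow 14·19=266, R7→Farrow 10·12=120, R8→Farrow 11·6=66. Service 773; fixed 273; total 1046.
{Ashby, Farrow, Milton, Galt}: service 428 + fixed 865 = 1293
(All 15 nonempty subsets were checked; Milton and Galt is lowest.)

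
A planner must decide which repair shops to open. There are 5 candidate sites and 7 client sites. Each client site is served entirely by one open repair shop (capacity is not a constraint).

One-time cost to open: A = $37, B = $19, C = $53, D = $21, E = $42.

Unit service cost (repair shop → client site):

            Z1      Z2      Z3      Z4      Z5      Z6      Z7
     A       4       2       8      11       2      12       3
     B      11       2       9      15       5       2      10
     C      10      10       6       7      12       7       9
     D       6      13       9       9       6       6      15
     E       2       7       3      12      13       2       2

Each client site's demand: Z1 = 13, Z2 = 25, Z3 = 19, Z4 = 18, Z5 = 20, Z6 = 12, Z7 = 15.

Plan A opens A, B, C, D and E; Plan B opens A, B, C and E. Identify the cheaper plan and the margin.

Plan B is cheaper by 21.

Plan A: {A, B, C, D, E}: Z1→E 2·13=26, Z2→A 2·25=50, Z3→E 3·19=57, Z4→C 7·18=126, Z5→A 2·20=40, Z6→B 2·12=24, Z7→E 2·15=30. Service 353; fixed 172; total 525.
Plan B: {A, B, C, E}: Z1→E 2·13=26, Z2→A 2·25=50, Z3→E 3·19=57, Z4→C 7·18=126, Z5→A 2·20=40, Z6→B 2·12=24, Z7→E 2·15=30. Service 353; fixed 151; total 504.
Difference: |525 − 504| = 21.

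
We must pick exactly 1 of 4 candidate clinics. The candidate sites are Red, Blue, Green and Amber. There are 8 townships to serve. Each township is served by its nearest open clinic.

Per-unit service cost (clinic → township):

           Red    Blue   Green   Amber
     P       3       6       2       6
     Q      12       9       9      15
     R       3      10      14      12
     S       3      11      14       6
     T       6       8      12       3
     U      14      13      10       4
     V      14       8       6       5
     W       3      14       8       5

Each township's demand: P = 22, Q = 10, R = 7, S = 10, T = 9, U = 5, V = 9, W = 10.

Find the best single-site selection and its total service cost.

With exactly 1 open, each township uses its cheapest among the chosen.
{Red}: P→Red 3·22=66, Q→Red 12·10=120, R→Red 3·7=21, S→Red 3·10=30, T→Red 6·9=54, U→Red 14·5=70, V→Red 14·9=126, W→Red 3·10=30. Service cost 517.
{Amber}: service cost 568
{Green}: service cost 664
Among all 4 size-1 choices, {Red} is lowest.

Choose Red only; total service cost 517.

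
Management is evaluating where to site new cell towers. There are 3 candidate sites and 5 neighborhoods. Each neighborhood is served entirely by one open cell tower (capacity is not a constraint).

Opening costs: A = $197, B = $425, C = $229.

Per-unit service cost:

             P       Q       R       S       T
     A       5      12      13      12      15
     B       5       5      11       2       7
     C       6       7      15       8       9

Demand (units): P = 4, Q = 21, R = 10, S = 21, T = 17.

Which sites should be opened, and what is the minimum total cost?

Open B only; minimum total cost 821.

For any fixed open set, each neighborhood goes to its cheapest open site; total = fixed + service.
{B}: P→B 5·4=20, Q→B 5·21=105, R→B 11·10=110, S→B 2·21=42, T→B 7·17=119. Service 396; fixed 425; total 821.
{C}: service 642 + fixed 229 = 871
{A, B}: P→A 5·4=20, Q→B 5·21=105, R→B 11·10=110, S→B 2·21=42, T→B 7·17=119. Service 396; fixed 622; total 1018.
{A, B, C}: service 396 + fixed 851 = 1247
No other subset beats 821.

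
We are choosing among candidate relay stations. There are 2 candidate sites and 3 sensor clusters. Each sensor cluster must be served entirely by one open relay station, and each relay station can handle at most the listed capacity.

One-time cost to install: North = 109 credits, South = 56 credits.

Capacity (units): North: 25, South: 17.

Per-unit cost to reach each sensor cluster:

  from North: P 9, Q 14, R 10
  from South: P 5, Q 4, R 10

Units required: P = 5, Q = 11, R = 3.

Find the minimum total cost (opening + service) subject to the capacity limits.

Open {North, South}: P→South 5·5=25, Q→South 4·11=44, R→North 10·3=30.
Loads: North carries 3/25, South carries 16/17. Service 99; fixed 165; total 264.
Next best feasible plan costs 284.

Minimum total cost: 264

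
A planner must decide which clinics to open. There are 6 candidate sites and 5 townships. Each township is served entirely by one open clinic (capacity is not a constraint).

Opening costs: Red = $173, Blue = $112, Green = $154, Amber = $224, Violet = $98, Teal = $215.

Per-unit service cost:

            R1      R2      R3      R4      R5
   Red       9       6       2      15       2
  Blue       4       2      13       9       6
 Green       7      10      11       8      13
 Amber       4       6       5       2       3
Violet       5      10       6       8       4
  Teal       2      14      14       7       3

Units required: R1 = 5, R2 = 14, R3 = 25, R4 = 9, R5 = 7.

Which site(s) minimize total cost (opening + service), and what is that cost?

For any fixed open set, each township goes to its cheapest open site; total = fixed + service.
{Red, Blue}: R1→Blue 4·5=20, R2→Blue 2·14=28, R3→Red 2·25=50, R4→Blue 9·9=81, R5→Red 2·7=14. Service 193; fixed 285; total 478.
{Amber}: R1→Amber 4·5=20, R2→Amber 6·14=84, R3→Amber 5·25=125, R4→Amber 2·9=18, R5→Amber 3·7=21. Service 268; fixed 224; total 492.
{Red}: R1→Red 9·5=45, R2→Red 6·14=84, R3→Red 2·25=50, R4→Red 15·9=135, R5→Red 2·7=14. Service 328; fixed 173; total 501.
{Red, Blue, Green, Amber, Violet, Teal}: R1→Teal 2·5=10, R2→Blue 2·14=28, R3→Red 2·25=50, R4→Amber 2·9=18, R5→Red 2·7=14. Service 120; fixed 976; total 1096.
No other subset beats 478.

Open Red and Blue; minimum total cost 478.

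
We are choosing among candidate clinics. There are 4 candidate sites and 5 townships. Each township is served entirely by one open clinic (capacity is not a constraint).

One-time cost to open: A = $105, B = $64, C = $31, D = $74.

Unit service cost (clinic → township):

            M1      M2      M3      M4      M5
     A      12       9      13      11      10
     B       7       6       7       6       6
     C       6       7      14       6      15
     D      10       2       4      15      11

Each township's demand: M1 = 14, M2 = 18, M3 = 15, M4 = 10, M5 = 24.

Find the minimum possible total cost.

For any fixed open set, each township goes to its cheapest open site; total = fixed + service.
{B, D}: M1→B 7·14=98, M2→D 2·18=36, M3→D 4·15=60, M4→B 6·10=60, M5→B 6·24=144. Service 398; fixed 138; total 536.
{B, C, D}: service 384 + fixed 169 = 553
{B}: service 515 + fixed 64 = 579
{A, B, C, D}: service 384 + fixed 274 = 658
No other subset beats 536.

Minimum total cost: 536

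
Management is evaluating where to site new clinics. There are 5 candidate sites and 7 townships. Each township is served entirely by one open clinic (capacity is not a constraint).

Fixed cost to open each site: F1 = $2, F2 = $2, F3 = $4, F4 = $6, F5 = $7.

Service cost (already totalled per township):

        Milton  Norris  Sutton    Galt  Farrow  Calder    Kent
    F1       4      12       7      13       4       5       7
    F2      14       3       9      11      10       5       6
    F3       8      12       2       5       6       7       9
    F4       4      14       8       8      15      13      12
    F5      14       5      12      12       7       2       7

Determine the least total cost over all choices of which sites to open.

For any fixed open set, each township goes to its cheapest open site; total = fixed + service.
{F1, F2, F3}: Milton→F1 4, Norris→F2 3, Sutton→F3 2, Galt→F3 5, Farrow→F1 4, Calder→F1 5, Kent→F2 6. Service 29; fixed 8; total 37.
{F1, F2, F3, F5}: service 26 + fixed 15 = 41
{F2, F3}: Milton→F3 8, Norris→F2 3, Sutton→F3 2, Galt→F3 5, Farrow→F3 6, Calder→F2 5, Kent→F2 6. Service 35; fixed 6; total 41.
{F1, F2, F3, F4, F5}: service 26 + fixed 21 = 47
No other subset beats 37.

Minimum total cost: 37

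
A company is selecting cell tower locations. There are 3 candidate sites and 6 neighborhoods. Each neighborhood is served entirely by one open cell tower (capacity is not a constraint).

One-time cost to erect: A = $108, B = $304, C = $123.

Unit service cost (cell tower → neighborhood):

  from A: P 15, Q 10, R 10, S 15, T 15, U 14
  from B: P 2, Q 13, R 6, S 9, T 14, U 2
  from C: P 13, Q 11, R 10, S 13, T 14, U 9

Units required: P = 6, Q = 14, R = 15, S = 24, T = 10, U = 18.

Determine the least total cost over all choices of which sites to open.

For any fixed open set, each neighborhood goes to its cheapest open site; total = fixed + service.
{B}: P→B 2·6=12, Q→B 13·14=182, R→B 6·15=90, S→B 9·24=216, T→B 14·10=140, U→B 2·18=36. Service 676; fixed 304; total 980.
{A, B}: P→B 2·6=12, Q→A 10·14=140, R→B 6·15=90, S→B 9·24=216, T→B 14·10=140, U→B 2·18=36. Service 634; fixed 412; total 1046.
{B, C}: service 648 + fixed 427 = 1075
{A, B, C}: service 634 + fixed 535 = 1169
No other subset beats 980.

Minimum total cost: 980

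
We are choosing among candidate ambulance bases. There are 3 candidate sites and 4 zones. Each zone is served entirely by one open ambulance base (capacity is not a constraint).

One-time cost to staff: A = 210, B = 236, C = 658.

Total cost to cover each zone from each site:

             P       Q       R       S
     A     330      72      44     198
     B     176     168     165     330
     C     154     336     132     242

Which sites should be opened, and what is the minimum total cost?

Open A only; minimum total cost 854.

For any fixed open set, each zone goes to its cheapest open site; total = fixed + service.
{A}: P→A 330, Q→A 72, R→A 44, S→A 198. Service 644; fixed 210; total 854.
{A, B}: service 490 + fixed 446 = 936
{B}: service 839 + fixed 236 = 1075
{A, B, C}: service 468 + fixed 1104 = 1572
(All 7 nonempty subsets were checked; A only is lowest.)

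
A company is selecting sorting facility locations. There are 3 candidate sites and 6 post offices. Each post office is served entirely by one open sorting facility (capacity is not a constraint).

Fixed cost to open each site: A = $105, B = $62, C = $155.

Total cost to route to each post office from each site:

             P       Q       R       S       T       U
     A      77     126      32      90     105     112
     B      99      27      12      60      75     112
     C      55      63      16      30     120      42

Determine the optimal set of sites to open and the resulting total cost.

Open B only; minimum total cost 447.

For any fixed open set, each post office goes to its cheapest open site; total = fixed + service.
{B}: P→B 99, Q→B 27, R→B 12, S→B 60, T→B 75, U→B 112. Service 385; fixed 62; total 447.
{B, C}: P→C 55, Q→B 27, R→B 12, S→C 30, T→B 75, U→C 42. Service 241; fixed 217; total 458.
{C}: service 326 + fixed 155 = 481
{A, B, C}: service 241 + fixed 322 = 563
No other subset beats 447.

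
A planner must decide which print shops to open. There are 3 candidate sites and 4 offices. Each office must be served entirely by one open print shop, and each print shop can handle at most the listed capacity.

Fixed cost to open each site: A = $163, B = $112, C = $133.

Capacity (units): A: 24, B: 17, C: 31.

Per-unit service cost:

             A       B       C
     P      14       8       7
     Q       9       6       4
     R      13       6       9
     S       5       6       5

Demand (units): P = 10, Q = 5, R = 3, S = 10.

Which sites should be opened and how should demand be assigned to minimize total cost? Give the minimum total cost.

Minimum total cost: 300

Open {C}: P→C 7·10=70, Q→C 4·5=20, R→C 9·3=27, S→C 5·10=50.
Loads: C carries 28/31. Service 167; fixed 133; total 300.
Next best feasible plan costs 403.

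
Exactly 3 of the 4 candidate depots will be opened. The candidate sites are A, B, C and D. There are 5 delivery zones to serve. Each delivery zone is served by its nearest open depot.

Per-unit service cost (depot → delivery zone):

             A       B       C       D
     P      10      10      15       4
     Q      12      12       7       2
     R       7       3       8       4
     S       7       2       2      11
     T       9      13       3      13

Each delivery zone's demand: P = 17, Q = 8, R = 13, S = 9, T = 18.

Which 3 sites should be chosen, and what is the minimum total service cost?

Choose B, C and D; total service cost 195.

With exactly 3 open, each delivery zone uses its cheapest among the chosen.
{B, C, D}: P→D 4·17=68, Q→D 2·8=16, R→B 3·13=39, S→B 2·9=18, T→C 3·18=54. Service cost 195.
{A, C, D}: service cost 208
{A, B, D}: service cost 303
Among all 4 size-3 choices, {B, C, D} is lowest.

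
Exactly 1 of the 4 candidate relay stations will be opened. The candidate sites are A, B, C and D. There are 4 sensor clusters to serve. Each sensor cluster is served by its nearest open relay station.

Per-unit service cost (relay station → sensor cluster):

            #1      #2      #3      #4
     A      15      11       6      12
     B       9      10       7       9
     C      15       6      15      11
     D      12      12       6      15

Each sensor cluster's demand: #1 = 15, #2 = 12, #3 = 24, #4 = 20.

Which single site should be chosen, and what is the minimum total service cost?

With exactly 1 open, each sensor cluster uses its cheapest among the chosen.
{B}: #1→B 9·15=135, #2→B 10·12=120, #3→B 7·24=168, #4→B 9·20=180. Service cost 603.
{A}: service cost 741
{D}: service cost 768
Among all 4 size-1 choices, {B} is lowest.

Choose B only; total service cost 603.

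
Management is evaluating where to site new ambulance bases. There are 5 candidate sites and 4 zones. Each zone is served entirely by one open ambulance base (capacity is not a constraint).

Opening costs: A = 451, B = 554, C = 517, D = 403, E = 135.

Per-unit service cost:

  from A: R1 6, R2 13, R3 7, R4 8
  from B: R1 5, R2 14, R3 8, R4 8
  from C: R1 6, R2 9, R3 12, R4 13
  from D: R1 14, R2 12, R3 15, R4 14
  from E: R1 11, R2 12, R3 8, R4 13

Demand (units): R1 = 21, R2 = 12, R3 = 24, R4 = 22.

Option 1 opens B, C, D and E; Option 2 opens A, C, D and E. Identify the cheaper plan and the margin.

Option 1: {B, C, D, E}: R1→B 5·21=105, R2→C 9·12=108, R3→B 8·24=192, R4→B 8·22=176. Service 581; fixed 1609; total 2190.
Option 2: {A, C, D, E}: R1→A 6·21=126, R2→C 9·12=108, R3→A 7·24=168, R4→A 8·22=176. Service 578; fixed 1506; total 2084.
Difference: |2190 − 2084| = 106.

Option 2 is cheaper by 106.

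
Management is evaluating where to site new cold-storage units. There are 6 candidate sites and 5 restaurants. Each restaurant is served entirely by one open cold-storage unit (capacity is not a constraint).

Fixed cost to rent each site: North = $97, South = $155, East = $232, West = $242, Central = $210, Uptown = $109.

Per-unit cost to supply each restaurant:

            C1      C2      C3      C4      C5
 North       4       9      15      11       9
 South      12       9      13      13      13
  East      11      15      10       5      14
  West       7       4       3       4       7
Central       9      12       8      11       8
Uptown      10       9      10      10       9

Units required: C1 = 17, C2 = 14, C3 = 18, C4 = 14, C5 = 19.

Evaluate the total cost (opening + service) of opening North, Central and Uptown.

Each restaurant is assigned to its cheapest site among the open ones.
{North, Central, Uptown}: C1→North 4·17=68, C2→North 9·14=126, C3→Central 8·18=144, C4→Uptown 10·14=140, C5→Central 8·19=152. Service 630; fixed 416; total 1046.

Total cost: 1046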